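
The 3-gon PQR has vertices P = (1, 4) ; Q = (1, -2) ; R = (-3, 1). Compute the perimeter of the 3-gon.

|PQ| = √((0)² + (-6)²) = √36 = 6
|QR| = √((-4)² + (3)²) = √25 = 5
|RP| = √((4)² + (3)²) = √25 = 5
Perimeter = 6 + 5 + 5 = 16.

16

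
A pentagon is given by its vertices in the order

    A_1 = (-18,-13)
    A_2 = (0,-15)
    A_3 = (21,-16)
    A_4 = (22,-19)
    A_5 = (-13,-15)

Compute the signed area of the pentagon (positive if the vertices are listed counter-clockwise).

Apply the shoelace formula: 2A = Σ (x_i·y_{i+1} − x_{i+1}·y_i), indices taken mod 5.
Σ = (270) + (315) + (-47) + (-577) + (-101) = -140
Signed area = Σ/2 = -70 (negative ⇒ clockwise traversal).

-70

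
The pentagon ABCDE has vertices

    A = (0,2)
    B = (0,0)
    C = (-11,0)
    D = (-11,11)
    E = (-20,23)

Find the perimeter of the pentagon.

68

|AB| = √((0)² + (-2)²) = √4 = 2
|BC| = √((-11)² + (0)²) = √121 = 11
|CD| = √((0)² + (11)²) = √121 = 11
|DE| = √((-9)² + (12)²) = √225 = 15
|EA| = √((20)² + (-21)²) = √841 = 29
Perimeter = 2 + 11 + 11 + 15 + 29 = 68.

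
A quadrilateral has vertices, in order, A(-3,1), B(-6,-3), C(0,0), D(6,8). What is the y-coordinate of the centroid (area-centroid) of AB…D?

Apply the shoelace (surveyor's) formula. First the cross-terms c_i = x_i·y_{i+1} − x_{i+1}·y_i:
  15, 0, 0, 30  ⇒  2A = 45, A = 22.5.
Then Σ (y_i + y_{i+1})·c_i = 240, so ȳ = 240 / (6·22.5) = 16/9.

16/9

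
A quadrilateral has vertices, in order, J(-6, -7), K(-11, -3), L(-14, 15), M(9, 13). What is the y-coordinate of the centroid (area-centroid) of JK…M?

445/71

Apply the shoelace (surveyor's) formula. First the cross-terms c_i = x_i·y_{i+1} − x_{i+1}·y_i:
  -59, -207, -317, 15  ⇒  2A = -568, A = -284.
Then Σ (y_i + y_{i+1})·c_i = -10680, so ȳ = -10680 / (6·(-284)) = 445/71.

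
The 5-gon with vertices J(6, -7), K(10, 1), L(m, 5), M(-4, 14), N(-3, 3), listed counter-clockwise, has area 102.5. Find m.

Write out the shoelace sum; only the two edges meeting at L involve m:
2·Area = [(10·5 − m·1) + (m·14 − (-4)·5)] + 109
       = 13·m + 179 = 205
⇒ m = 2.

2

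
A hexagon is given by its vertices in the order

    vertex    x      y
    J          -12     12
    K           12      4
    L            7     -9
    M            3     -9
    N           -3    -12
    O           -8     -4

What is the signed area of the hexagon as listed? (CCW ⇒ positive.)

-327.5

Apply Gauss's area formula: 2A = Σ (x_i·y_{i+1} − x_{i+1}·y_i), indices taken mod 6.
Σ = (-192) + (-136) + (-36) + (-63) + (-84) + (-144) = -655
Signed area = Σ/2 = -327.5 (negative ⇒ clockwise traversal).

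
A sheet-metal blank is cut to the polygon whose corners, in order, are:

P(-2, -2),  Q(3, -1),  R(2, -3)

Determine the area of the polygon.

4.5

Cross-terms: 8, -7, -10  ⇒  Σ = -9
Area = |Σ|/2 = 4.5.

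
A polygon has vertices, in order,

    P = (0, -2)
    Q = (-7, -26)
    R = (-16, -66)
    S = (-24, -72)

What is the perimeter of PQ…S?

|PQ| = √((-7)² + (-24)²) = √625 = 25
|QR| = √((-9)² + (-40)²) = √1681 = 41
|RS| = √((-8)² + (-6)²) = √100 = 10
|SP| = √((24)² + (70)²) = √5476 = 74
Perimeter = 25 + 41 + 10 + 74 = 150.

150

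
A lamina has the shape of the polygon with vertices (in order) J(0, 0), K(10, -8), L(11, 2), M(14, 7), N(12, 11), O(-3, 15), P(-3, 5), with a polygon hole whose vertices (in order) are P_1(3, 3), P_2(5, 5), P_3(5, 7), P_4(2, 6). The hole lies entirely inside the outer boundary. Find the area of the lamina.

Outer boundary:
Apply the shoelace (surveyor's) formula: 2A = Σ (x_i·y_{i+1} − x_{i+1}·y_i), indices taken mod 7.
J→K: (0)(-8) − (10)(0) = 0
K→L: (10)(2) − (11)(-8) = 108
L→M: (11)(7) − (14)(2) = 49
M→N: (14)(11) − (12)(7) = 70
N→O: (12)(15) − (-3)(11) = 213
O→P: (-3)(5) − (-3)(15) = 30
P→J: (-3)(0) − (0)(5) = 0
Σ = 470
Area = |Σ|/2 = 235.
Hole:
Apply the surveyor's formula: 2A = Σ (x_i·y_{i+1} − x_{i+1}·y_i), indices taken mod 4.
Σ = (0) + (10) + (16) + (-12) = 14
Area = |Σ|/2 = 7.
Net area = 235 − 7 = 228.

228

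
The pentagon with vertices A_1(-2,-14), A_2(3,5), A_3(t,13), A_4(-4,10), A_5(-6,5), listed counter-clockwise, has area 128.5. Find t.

The doubled signed area Σ (x_i y_{i+1} − x_{i+1} y_i) is linear in t.
With t=0 it equals 257; the coefficient of t is 5 (from the two edges through A_3).
So 5·t + 257 = 2·128.5 = 257 ⇒ t = 0.

0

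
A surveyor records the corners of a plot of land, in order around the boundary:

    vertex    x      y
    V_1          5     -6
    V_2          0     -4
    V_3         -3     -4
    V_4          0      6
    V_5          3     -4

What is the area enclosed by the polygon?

33

Apply the shoelace (surveyor's) formula: 2A = Σ (x_i·y_{i+1} − x_{i+1}·y_i), indices taken mod 5.
Σ = (-20) + (-12) + (-18) + (-18) + (2) = -66
Area = |Σ|/2 = 33.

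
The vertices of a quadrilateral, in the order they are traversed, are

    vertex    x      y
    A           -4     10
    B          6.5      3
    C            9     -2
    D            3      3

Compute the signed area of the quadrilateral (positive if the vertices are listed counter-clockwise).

Apply Gauss's area formula: 2A = Σ (x_i·y_{i+1} − x_{i+1}·y_i), indices taken mod 4.
Σ = (-77) + (-40) + (33) + (42) = -42
Signed area = Σ/2 = -21 (negative ⇒ clockwise traversal).

-21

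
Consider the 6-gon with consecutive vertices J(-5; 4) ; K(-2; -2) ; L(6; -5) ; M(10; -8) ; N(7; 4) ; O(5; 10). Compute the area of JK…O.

Apply the shoelace formula: 2A = Σ (x_i·y_{i+1} − x_{i+1}·y_i), indices taken mod 6.
Cross-terms: 18, 22, 2, 96, 50, 70  ⇒  Σ = 258
Area = |Σ|/2 = 129.

129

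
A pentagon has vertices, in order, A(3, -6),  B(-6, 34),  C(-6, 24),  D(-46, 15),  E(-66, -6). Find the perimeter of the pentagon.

190

|AB| = √((-9)² + (40)²) = √1681 = 41
|BC| = √((0)² + (-10)²) = √100 = 10
|CD| = √((-40)² + (-9)²) = √1681 = 41
|DE| = √((-20)² + (-21)²) = √841 = 29
|EA| = √((69)² + (0)²) = √4761 = 69
Perimeter = 41 + 10 + 41 + 29 + 69 = 190.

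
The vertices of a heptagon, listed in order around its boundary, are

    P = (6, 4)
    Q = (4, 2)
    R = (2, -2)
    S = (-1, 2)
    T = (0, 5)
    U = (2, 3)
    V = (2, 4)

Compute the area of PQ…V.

Apply the surveyor's formula: 2A = Σ (x_i·y_{i+1} − x_{i+1}·y_i), indices taken mod 7.
Σ = (-4) + (-12) + (2) + (-5) + (-10) + (2) + (-16) = -43
Area = |Σ|/2 = 21.5.

21.5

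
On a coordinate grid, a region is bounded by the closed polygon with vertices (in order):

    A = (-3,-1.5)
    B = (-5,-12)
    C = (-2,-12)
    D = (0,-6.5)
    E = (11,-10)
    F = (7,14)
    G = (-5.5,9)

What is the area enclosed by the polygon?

274.125

Σ = (28.5) + (36) + (13) + (71.5) + (224) + (140) + (35.25) = 548.25
Area = |Σ|/2 = 274.125.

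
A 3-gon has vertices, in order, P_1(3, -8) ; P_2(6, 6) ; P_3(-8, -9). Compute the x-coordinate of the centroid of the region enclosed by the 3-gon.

1/3

Apply the surveyor's formula. First the cross-terms c_i = x_i·y_{i+1} − x_{i+1}·y_i:
  66, -6, 91  ⇒  2A = 151, A = 75.5.
Then Σ (x_i + x_{i+1})·c_i = 151, so x̄ = 151 / (6·75.5) = 1/3.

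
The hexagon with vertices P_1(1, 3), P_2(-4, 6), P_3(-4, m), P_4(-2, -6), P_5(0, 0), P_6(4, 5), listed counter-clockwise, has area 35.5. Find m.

1

Write out the shoelace sum; only the two edges meeting at P_3 involve m:
2·Area = [((-4)·m − (-4)·6) + ((-4)·(-6) − (-2)·m)] + 25
       = -2·m + 73 = 71
⇒ m = 1.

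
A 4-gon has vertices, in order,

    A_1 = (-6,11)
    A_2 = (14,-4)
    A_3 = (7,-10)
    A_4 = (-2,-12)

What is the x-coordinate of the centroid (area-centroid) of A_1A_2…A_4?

79/33

Apply the shoelace formula. First the cross-terms c_i = x_i·y_{i+1} − x_{i+1}·y_i:
  -130, -112, -104, -94  ⇒  2A = -440, A = -220.
Then Σ (x_i + x_{i+1})·c_i = -3160, so x̄ = -3160 / (6·(-220)) = 79/33.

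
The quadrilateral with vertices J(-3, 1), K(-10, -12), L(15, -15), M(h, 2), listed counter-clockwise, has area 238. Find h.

4

Write out the shoelace sum; only the two edges meeting at M involve h:
2·Area = [(15·2 − h·(-15)) + (h·1 − (-3)·2)] + 376
       = 16·h + 412 = 476
⇒ h = 4.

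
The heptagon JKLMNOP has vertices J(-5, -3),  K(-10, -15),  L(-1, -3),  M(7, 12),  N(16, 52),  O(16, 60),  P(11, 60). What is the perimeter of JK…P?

164

|JK| = √((-5)² + (-12)²) = √169 = 13
|KL| = √((9)² + (12)²) = √225 = 15
|LM| = √((8)² + (15)²) = √289 = 17
|MN| = √((9)² + (40)²) = √1681 = 41
|NO| = √((0)² + (8)²) = √64 = 8
|OP| = √((-5)² + (0)²) = √25 = 5
|PJ| = √((-16)² + (-63)²) = √4225 = 65
Perimeter = 13 + 15 + 17 + 41 + 8 + 5 + 65 = 164.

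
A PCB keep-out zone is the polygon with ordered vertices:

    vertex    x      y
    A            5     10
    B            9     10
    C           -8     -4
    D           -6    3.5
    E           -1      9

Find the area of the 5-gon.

76.75

Cross-terms: -40, 44, -52, -50.5, -55  ⇒  Σ = -153.5
Area = |Σ|/2 = 76.75.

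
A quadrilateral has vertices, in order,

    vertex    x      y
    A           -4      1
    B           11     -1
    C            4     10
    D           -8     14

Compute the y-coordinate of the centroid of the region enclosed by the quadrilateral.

1670/291

Apply the shoelace (surveyor's) formula. First the cross-terms c_i = x_i·y_{i+1} − x_{i+1}·y_i:
  -7, 114, 136, 48  ⇒  2A = 291, A = 145.5.
Then Σ (y_i + y_{i+1})·c_i = 5010, so ȳ = 5010 / (6·145.5) = 1670/291.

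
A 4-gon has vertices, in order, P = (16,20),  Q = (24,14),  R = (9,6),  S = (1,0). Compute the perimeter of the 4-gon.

|PQ| = √((8)² + (-6)²) = √100 = 10
|QR| = √((-15)² + (-8)²) = √289 = 17
|RS| = √((-8)² + (-6)²) = √100 = 10
|SP| = √((15)² + (20)²) = √625 = 25
Perimeter = 10 + 17 + 10 + 25 = 62.

62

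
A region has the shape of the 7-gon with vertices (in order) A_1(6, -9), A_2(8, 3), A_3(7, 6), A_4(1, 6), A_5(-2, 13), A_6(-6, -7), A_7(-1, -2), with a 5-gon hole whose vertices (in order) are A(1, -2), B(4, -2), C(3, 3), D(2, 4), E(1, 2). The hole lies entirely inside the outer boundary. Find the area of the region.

135

Outer boundary:
Apply the shoelace formula: 2A = Σ (x_i·y_{i+1} − x_{i+1}·y_i), indices taken mod 7.
Σ = (90) + (27) + (36) + (25) + (92) + (5) + (21) = 296
Area = |Σ|/2 = 148.
Hole:
Apply the shoelace (surveyor's) formula: 2A = Σ (x_i·y_{i+1} − x_{i+1}·y_i), indices taken mod 5.
Σ = (6) + (18) + (6) + (0) + (-4) = 26
Area = |Σ|/2 = 13.
Net area = 148 − 13 = 135.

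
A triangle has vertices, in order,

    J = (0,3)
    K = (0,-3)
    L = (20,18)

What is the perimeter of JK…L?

60

|JK| = √((0)² + (-6)²) = √36 = 6
|KL| = √((20)² + (21)²) = √841 = 29
|LJ| = √((-20)² + (-15)²) = √625 = 25
Perimeter = 6 + 29 + 25 = 60.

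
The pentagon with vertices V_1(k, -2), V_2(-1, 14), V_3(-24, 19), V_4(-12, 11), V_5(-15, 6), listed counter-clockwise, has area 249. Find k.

12

Write out the shoelace sum; only the two edges meeting at V_1 involve k:
2·Area = [((-15)·(-2) − k·6) + (k·14 − (-1)·(-2))] + 374
       = 8·k + 402 = 498
⇒ k = 12.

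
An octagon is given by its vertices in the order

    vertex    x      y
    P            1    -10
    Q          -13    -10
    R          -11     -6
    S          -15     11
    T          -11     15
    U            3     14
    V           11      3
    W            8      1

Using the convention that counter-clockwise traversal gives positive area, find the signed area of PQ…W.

-462.5

Apply the shoelace (surveyor's) formula: 2A = Σ (x_i·y_{i+1} − x_{i+1}·y_i), indices taken mod 8.
Cross-terms: -140, -32, -211, -104, -199, -145, -13, -81  ⇒  Σ = -925
Signed area = Σ/2 = -462.5 (negative ⇒ clockwise traversal).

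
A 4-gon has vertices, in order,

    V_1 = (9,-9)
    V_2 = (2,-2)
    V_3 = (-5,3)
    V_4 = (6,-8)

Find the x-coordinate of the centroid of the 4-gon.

76/27

Apply the surveyor's formula. First the cross-terms c_i = x_i·y_{i+1} − x_{i+1}·y_i:
  0, -4, 22, 18  ⇒  2A = 36, A = 18.
Then Σ (x_i + x_{i+1})·c_i = 304, so x̄ = 304 / (6·18) = 76/27.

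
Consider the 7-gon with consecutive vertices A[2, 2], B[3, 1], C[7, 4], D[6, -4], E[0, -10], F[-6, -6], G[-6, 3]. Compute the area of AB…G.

121.5

Σ = (-4) + (5) + (-52) + (-60) + (-60) + (-54) + (-18) = -243
Area = |Σ|/2 = 121.5.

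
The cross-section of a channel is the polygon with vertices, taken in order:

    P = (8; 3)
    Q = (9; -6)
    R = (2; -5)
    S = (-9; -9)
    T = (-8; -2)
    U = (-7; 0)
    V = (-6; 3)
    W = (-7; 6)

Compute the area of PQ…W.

172

Apply the shoelace formula: 2A = Σ (x_i·y_{i+1} − x_{i+1}·y_i), indices taken mod 8.
P→Q: (8)(-6) − (9)(3) = -75
Q→R: (9)(-5) − (2)(-6) = -33
R→S: (2)(-9) − (-9)(-5) = -63
S→T: (-9)(-2) − (-8)(-9) = -54
T→U: (-8)(0) − (-7)(-2) = -14
U→V: (-7)(3) − (-6)(0) = -21
V→W: (-6)(6) − (-7)(3) = -15
W→P: (-7)(3) − (8)(6) = -69
Σ = -344
Area = |Σ|/2 = 172.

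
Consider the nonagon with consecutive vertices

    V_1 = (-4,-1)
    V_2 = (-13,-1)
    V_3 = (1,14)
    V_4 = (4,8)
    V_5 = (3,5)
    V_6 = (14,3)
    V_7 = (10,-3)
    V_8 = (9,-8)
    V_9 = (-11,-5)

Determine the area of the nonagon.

Apply the surveyor's formula: 2A = Σ (x_i·y_{i+1} − x_{i+1}·y_i), indices taken mod 9.
V_1→V_2: (-4)(-1) − (-13)(-1) = -9
V_2→V_3: (-13)(14) − (1)(-1) = -181
V_3→V_4: (1)(8) − (4)(14) = -48
V_4→V_5: (4)(5) − (3)(8) = -4
V_5→V_6: (3)(3) − (14)(5) = -61
V_6→V_7: (14)(-3) − (10)(3) = -72
V_7→V_8: (10)(-8) − (9)(-3) = -53
V_8→V_9: (9)(-5) − (-11)(-8) = -133
V_9→V_1: (-11)(-1) − (-4)(-5) = -9
Σ = -570
Area = |Σ|/2 = 285.

285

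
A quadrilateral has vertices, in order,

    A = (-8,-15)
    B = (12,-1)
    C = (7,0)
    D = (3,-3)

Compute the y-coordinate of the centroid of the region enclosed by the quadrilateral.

-38/7

Apply the shoelace (surveyor's) formula. First the cross-terms c_i = x_i·y_{i+1} − x_{i+1}·y_i:
  188, 7, -21, -69  ⇒  2A = 105, A = 52.5.
Then Σ (y_i + y_{i+1})·c_i = -1710, so ȳ = -1710 / (6·52.5) = -38/7.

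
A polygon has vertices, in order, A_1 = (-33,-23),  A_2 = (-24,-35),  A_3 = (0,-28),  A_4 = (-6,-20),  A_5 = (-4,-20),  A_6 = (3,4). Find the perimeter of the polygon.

122

|A_1A_2| = √((9)² + (-12)²) = √225 = 15
|A_2A_3| = √((24)² + (7)²) = √625 = 25
|A_3A_4| = √((-6)² + (8)²) = √100 = 10
|A_4A_5| = √((2)² + (0)²) = √4 = 2
|A_5A_6| = √((7)² + (24)²) = √625 = 25
|A_6A_1| = √((-36)² + (-27)²) = √2025 = 45
Perimeter = 15 + 25 + 10 + 2 + 25 + 45 = 122.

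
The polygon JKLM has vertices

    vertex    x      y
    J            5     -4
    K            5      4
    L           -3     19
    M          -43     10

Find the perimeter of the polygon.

116

|JK| = √((0)² + (8)²) = √64 = 8
|KL| = √((-8)² + (15)²) = √289 = 17
|LM| = √((-40)² + (-9)²) = √1681 = 41
|MJ| = √((48)² + (-14)²) = √2500 = 50
Perimeter = 8 + 17 + 41 + 50 = 116.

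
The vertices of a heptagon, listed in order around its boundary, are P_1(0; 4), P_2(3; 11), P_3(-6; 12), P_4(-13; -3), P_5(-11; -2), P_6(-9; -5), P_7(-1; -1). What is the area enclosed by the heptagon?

Apply Gauss's area formula: 2A = Σ (x_i·y_{i+1} − x_{i+1}·y_i), indices taken mod 7.
Σ = (-12) + (102) + (174) + (-7) + (37) + (4) + (-4) = 294
Area = |Σ|/2 = 147.

147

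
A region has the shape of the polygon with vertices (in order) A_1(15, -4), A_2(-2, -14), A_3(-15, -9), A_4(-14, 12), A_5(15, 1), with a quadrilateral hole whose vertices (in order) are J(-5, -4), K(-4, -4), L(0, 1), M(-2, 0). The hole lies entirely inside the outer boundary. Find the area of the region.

Outer boundary:
Apply the shoelace (surveyor's) formula: 2A = Σ (x_i·y_{i+1} − x_{i+1}·y_i), indices taken mod 5.
A_1→A_2: (15)(-14) − (-2)(-4) = -218
A_2→A_3: (-2)(-9) − (-15)(-14) = -192
A_3→A_4: (-15)(12) − (-14)(-9) = -306
A_4→A_5: (-14)(1) − (15)(12) = -194
A_5→A_1: (15)(-4) − (15)(1) = -75
Σ = -985
Area = |Σ|/2 = 492.5.
Hole:
Σ = (4) + (-4) + (2) + (8) = 10
Area = |Σ|/2 = 5.
Net area = 492.5 − 5 = 487.5.

487.5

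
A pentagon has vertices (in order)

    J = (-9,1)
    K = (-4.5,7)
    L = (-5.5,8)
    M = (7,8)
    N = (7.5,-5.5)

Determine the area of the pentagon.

Apply Gauss's area formula: 2A = Σ (x_i·y_{i+1} − x_{i+1}·y_i), indices taken mod 5.
Σ = (-58.5) + (2.5) + (-100) + (-98.5) + (-42) = -296.5
Area = |Σ|/2 = 148.25.

148.25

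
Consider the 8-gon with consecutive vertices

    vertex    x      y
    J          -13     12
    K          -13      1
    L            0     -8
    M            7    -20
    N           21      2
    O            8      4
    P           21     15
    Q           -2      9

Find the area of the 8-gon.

576.5

Apply the shoelace formula: 2A = Σ (x_i·y_{i+1} − x_{i+1}·y_i), indices taken mod 8.
Cross-terms: 143, 104, 56, 434, 68, 36, 219, 93  ⇒  Σ = 1153
Area = |Σ|/2 = 576.5.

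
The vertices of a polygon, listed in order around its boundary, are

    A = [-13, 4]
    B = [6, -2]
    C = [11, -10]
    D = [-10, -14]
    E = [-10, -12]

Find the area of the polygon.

253

Apply the shoelace (surveyor's) formula: 2A = Σ (x_i·y_{i+1} − x_{i+1}·y_i), indices taken mod 5.
Σ = (2) + (-38) + (-254) + (-20) + (-196) = -506
Area = |Σ|/2 = 253.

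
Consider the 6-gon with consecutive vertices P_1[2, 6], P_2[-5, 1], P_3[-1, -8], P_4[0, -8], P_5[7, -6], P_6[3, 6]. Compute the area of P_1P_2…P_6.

Cross-terms: 32, 41, 8, 56, 60, 6  ⇒  Σ = 203
Area = |Σ|/2 = 101.5.

101.5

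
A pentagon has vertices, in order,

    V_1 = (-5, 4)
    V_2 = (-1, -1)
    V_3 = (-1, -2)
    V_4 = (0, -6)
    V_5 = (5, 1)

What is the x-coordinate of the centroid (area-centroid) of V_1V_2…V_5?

88/213

Apply Gauss's area formula. First the cross-terms c_i = x_i·y_{i+1} − x_{i+1}·y_i:
  9, 1, 6, 30, 25  ⇒  2A = 71, A = 35.5.
Then Σ (x_i + x_{i+1})·c_i = 88, so x̄ = 88 / (6·35.5) = 88/213.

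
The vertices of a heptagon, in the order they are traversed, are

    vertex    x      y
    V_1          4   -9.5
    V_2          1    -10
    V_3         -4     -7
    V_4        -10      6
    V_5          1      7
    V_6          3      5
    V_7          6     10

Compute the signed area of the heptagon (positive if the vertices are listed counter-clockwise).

-180.25

Apply the shoelace (surveyor's) formula: 2A = Σ (x_i·y_{i+1} − x_{i+1}·y_i), indices taken mod 7.
Σ = (-30.5) + (-47) + (-94) + (-76) + (-16) + (0) + (-97) = -360.5
Signed area = Σ/2 = -180.25 (negative ⇒ clockwise traversal).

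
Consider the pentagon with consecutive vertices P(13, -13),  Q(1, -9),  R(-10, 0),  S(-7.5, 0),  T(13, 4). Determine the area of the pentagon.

222.5

Cross-terms: -104, -90, 0, -30, -221  ⇒  Σ = -445
Area = |Σ|/2 = 222.5.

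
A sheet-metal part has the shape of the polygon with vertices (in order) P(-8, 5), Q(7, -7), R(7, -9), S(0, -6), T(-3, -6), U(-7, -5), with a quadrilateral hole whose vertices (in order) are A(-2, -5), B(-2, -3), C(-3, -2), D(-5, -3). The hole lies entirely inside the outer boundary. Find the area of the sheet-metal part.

73

Outer boundary:
Apply the shoelace formula: 2A = Σ (x_i·y_{i+1} − x_{i+1}·y_i), indices taken mod 6.
Σ = (21) + (-14) + (-42) + (-18) + (-27) + (-75) = -155
Area = |Σ|/2 = 77.5.
Hole:
Apply the shoelace (surveyor's) formula: 2A = Σ (x_i·y_{i+1} − x_{i+1}·y_i), indices taken mod 4.
A→B: (-2)(-3) − (-2)(-5) = -4
B→C: (-2)(-2) − (-3)(-3) = -5
C→D: (-3)(-3) − (-5)(-2) = -1
D→A: (-5)(-5) − (-2)(-3) = 19
Σ = 9
Area = |Σ|/2 = 4.5.
Net area = 77.5 − 4.5 = 73.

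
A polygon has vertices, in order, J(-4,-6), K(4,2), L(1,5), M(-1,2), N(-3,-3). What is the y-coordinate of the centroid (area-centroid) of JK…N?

Apply Gauss's area formula. First the cross-terms c_i = x_i·y_{i+1} − x_{i+1}·y_i:
  16, 18, 7, 9, 6  ⇒  2A = 56, A = 28.
Then Σ (y_i + y_{i+1})·c_i = 48, so ȳ = 48 / (6·28) = 2/7.

2/7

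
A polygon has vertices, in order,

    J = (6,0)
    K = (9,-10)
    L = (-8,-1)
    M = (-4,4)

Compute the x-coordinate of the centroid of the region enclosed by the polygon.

55/57

Apply the shoelace (surveyor's) formula. First the cross-terms c_i = x_i·y_{i+1} − x_{i+1}·y_i:
  -60, -89, -36, -24  ⇒  2A = -209, A = -104.5.
Then Σ (x_i + x_{i+1})·c_i = -605, so x̄ = -605 / (6·(-104.5)) = 55/57.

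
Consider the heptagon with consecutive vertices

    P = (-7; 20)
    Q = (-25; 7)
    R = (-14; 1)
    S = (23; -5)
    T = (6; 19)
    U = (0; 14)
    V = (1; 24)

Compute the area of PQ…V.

Apply the surveyor's formula: 2A = Σ (x_i·y_{i+1} − x_{i+1}·y_i), indices taken mod 7.
P→Q: (-7)(7) − (-25)(20) = 451
Q→R: (-25)(1) − (-14)(7) = 73
R→S: (-14)(-5) − (23)(1) = 47
S→T: (23)(19) − (6)(-5) = 467
T→U: (6)(14) − (0)(19) = 84
U→V: (0)(24) − (1)(14) = -14
V→P: (1)(20) − (-7)(24) = 188
Σ = 1296
Area = |Σ|/2 = 648.

648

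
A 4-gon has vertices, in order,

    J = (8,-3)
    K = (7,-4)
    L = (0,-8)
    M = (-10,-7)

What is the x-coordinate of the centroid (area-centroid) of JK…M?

Apply the shoelace (surveyor's) formula. First the cross-terms c_i = x_i·y_{i+1} − x_{i+1}·y_i:
  -11, -56, -80, 86  ⇒  2A = -61, A = -30.5.
Then Σ (x_i + x_{i+1})·c_i = 71, so x̄ = 71 / (6·(-30.5)) = -71/183.

-71/183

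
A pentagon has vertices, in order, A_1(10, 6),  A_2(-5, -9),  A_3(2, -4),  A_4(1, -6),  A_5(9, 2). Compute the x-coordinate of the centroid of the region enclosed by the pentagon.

Apply the shoelace (surveyor's) formula. First the cross-terms c_i = x_i·y_{i+1} − x_{i+1}·y_i:
  -60, 38, -8, 56, 34  ⇒  2A = 60, A = 30.
Then Σ (x_i + x_{i+1})·c_i = 768, so x̄ = 768 / (6·30) = 64/15.

64/15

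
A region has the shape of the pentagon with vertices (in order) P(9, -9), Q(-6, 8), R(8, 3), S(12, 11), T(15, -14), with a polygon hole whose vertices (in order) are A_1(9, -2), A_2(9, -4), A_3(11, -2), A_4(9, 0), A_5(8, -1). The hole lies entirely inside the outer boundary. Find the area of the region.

Outer boundary:
Apply the shoelace formula: 2A = Σ (x_i·y_{i+1} − x_{i+1}·y_i), indices taken mod 5.
P→Q: (9)(8) − (-6)(-9) = 18
Q→R: (-6)(3) − (8)(8) = -82
R→S: (8)(11) − (12)(3) = 52
S→T: (12)(-14) − (15)(11) = -333
T→P: (15)(-9) − (9)(-14) = -9
Σ = -354
Area = |Σ|/2 = 177.
Hole:
Apply the surveyor's formula: 2A = Σ (x_i·y_{i+1} − x_{i+1}·y_i), indices taken mod 5.
Σ = (-18) + (26) + (18) + (-9) + (-7) = 10
Area = |Σ|/2 = 5.
Net area = 177 − 5 = 172.

172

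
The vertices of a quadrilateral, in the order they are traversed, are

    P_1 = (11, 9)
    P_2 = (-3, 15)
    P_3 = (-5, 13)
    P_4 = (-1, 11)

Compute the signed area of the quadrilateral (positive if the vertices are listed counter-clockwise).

Σ = (192) + (36) + (-42) + (-130) = 56
Signed area = Σ/2 = 28 (positive ⇒ counter-clockwise traversal).

28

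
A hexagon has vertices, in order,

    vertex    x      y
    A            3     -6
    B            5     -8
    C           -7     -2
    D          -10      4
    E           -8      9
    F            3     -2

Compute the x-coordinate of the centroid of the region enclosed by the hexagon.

-289/81

Apply the shoelace (surveyor's) formula. First the cross-terms c_i = x_i·y_{i+1} − x_{i+1}·y_i:
  6, -66, -48, -58, -11, -12  ⇒  2A = -189, A = -94.5.
Then Σ (x_i + x_{i+1})·c_i = 2023, so x̄ = 2023 / (6·(-94.5)) = -289/81.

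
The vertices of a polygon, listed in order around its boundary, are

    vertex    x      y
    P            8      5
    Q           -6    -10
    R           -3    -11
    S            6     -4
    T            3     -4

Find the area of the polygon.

49.5

Apply the shoelace (surveyor's) formula: 2A = Σ (x_i·y_{i+1} − x_{i+1}·y_i), indices taken mod 5.
P→Q: (8)(-10) − (-6)(5) = -50
Q→R: (-6)(-11) − (-3)(-10) = 36
R→S: (-3)(-4) − (6)(-11) = 78
S→T: (6)(-4) − (3)(-4) = -12
T→P: (3)(5) − (8)(-4) = 47
Σ = 99
Area = |Σ|/2 = 49.5.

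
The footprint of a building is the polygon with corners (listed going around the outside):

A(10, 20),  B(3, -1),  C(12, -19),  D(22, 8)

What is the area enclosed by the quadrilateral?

379.5

Cross-terms: -70, -45, 514, 360  ⇒  Σ = 759
Area = |Σ|/2 = 379.5.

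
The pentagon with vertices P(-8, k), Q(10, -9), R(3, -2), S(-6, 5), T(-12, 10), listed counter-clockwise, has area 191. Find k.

-10

Write out the shoelace sum; only the two edges meeting at P involve k:
2·Area = [((-12)·k − (-8)·10) + ((-8)·(-9) − 10·k)] + 10
       = -22·k + 162 = 382
⇒ k = -10.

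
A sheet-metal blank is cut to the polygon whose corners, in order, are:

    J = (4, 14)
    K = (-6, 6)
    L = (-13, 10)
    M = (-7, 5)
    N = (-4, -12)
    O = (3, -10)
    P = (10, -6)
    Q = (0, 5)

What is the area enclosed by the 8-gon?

211.5

J→K: (4)(6) − (-6)(14) = 108
K→L: (-6)(10) − (-13)(6) = 18
L→M: (-13)(5) − (-7)(10) = 5
M→N: (-7)(-12) − (-4)(5) = 104
N→O: (-4)(-10) − (3)(-12) = 76
O→P: (3)(-6) − (10)(-10) = 82
P→Q: (10)(5) − (0)(-6) = 50
Q→J: (0)(14) − (4)(5) = -20
Σ = 423
Area = |Σ|/2 = 211.5.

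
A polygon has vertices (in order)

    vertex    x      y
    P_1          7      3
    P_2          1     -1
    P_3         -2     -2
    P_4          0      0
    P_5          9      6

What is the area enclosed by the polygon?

14.5

Apply Gauss's area formula: 2A = Σ (x_i·y_{i+1} − x_{i+1}·y_i), indices taken mod 5.
Σ = (-10) + (-4) + (0) + (0) + (-15) = -29
Area = |Σ|/2 = 14.5.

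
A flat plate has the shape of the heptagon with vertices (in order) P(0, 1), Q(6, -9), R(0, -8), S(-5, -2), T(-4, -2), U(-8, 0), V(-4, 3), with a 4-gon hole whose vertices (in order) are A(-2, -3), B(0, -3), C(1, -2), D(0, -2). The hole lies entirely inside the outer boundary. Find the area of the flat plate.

Outer boundary:
Cross-terms: -6, -48, -40, 2, -16, -24, -4  ⇒  Σ = -136
Area = |Σ|/2 = 68.
Hole:
Apply Gauss's area formula: 2A = Σ (x_i·y_{i+1} − x_{i+1}·y_i), indices taken mod 4.
Σ = (6) + (3) + (-2) + (-4) = 3
Area = |Σ|/2 = 1.5.
Net area = 68 − 1.5 = 66.5.

66.5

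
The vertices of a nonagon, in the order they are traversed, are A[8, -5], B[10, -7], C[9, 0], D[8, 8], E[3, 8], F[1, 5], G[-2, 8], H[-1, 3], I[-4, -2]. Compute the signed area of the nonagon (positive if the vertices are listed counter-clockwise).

123

Apply the shoelace formula: 2A = Σ (x_i·y_{i+1} − x_{i+1}·y_i), indices taken mod 9.
Σ = (-6) + (63) + (72) + (40) + (7) + (18) + (2) + (14) + (36) = 246
Signed area = Σ/2 = 123 (positive ⇒ counter-clockwise traversal).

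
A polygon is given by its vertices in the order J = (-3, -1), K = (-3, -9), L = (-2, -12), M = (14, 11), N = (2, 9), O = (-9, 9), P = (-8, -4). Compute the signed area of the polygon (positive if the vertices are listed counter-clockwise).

247.5

Cross-terms: 24, 18, 146, 104, 99, 108, -4  ⇒  Σ = 495
Signed area = Σ/2 = 247.5 (positive ⇒ counter-clockwise traversal).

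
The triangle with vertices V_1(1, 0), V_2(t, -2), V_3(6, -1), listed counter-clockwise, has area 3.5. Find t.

4

Write out the shoelace sum; only the two edges meeting at V_2 involve t:
2·Area = [(1·(-2) − t·0) + (t·(-1) − 6·(-2))] + 1
       = -1·t + 11 = 7
⇒ t = 4.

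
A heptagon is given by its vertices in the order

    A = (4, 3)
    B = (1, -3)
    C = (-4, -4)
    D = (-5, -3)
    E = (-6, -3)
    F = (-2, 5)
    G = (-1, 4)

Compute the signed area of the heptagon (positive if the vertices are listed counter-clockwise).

A→B: (4)(-3) − (1)(3) = -15
B→C: (1)(-4) − (-4)(-3) = -16
C→D: (-4)(-3) − (-5)(-4) = -8
D→E: (-5)(-3) − (-6)(-3) = -3
E→F: (-6)(5) − (-2)(-3) = -36
F→G: (-2)(4) − (-1)(5) = -3
G→A: (-1)(3) − (4)(4) = -19
Σ = -100
Signed area = Σ/2 = -50 (negative ⇒ clockwise traversal).

-50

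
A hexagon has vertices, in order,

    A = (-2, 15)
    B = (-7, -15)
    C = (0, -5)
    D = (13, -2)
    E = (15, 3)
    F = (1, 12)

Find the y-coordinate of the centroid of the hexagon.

Apply Gauss's area formula. First the cross-terms c_i = x_i·y_{i+1} − x_{i+1}·y_i:
  135, 35, 65, 69, 177, 39  ⇒  2A = 520, A = 260.
Then Σ (y_i + y_{i+1})·c_i = 2622, so ȳ = 2622 / (6·260) = 437/260.

437/260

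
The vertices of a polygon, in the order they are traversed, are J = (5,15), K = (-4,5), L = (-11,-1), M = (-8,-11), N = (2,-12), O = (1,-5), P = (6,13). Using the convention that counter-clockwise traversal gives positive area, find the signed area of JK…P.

Apply the shoelace (surveyor's) formula: 2A = Σ (x_i·y_{i+1} − x_{i+1}·y_i), indices taken mod 7.
J→K: (5)(5) − (-4)(15) = 85
K→L: (-4)(-1) − (-11)(5) = 59
L→M: (-11)(-11) − (-8)(-1) = 113
M→N: (-8)(-12) − (2)(-11) = 118
N→O: (2)(-5) − (1)(-12) = 2
O→P: (1)(13) − (6)(-5) = 43
P→J: (6)(15) − (5)(13) = 25
Σ = 445
Signed area = Σ/2 = 222.5 (positive ⇒ counter-clockwise traversal).

222.5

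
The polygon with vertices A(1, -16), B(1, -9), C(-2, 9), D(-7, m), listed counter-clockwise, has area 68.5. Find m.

12

Write out the shoelace sum; only the two edges meeting at D involve m:
2·Area = [((-2)·m − (-7)·9) + ((-7)·(-16) − 1·m)] + -2
       = -3·m + 173 = 137
⇒ m = 12.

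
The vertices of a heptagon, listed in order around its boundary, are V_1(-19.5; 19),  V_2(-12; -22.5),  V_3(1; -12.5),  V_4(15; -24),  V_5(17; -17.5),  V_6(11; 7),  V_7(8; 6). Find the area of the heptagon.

Σ = (666.75) + (172.5) + (163.5) + (145.5) + (311.5) + (10) + (269) = 1738.75
Area = |Σ|/2 = 869.375.

869.375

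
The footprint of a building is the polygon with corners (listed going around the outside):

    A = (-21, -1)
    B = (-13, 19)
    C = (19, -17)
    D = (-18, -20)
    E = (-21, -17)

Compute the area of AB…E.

Apply the surveyor's formula: 2A = Σ (x_i·y_{i+1} − x_{i+1}·y_i), indices taken mod 5.
A→B: (-21)(19) − (-13)(-1) = -412
B→C: (-13)(-17) − (19)(19) = -140
C→D: (19)(-20) − (-18)(-17) = -686
D→E: (-18)(-17) − (-21)(-20) = -114
E→A: (-21)(-1) − (-21)(-17) = -336
Σ = -1688
Area = |Σ|/2 = 844.

844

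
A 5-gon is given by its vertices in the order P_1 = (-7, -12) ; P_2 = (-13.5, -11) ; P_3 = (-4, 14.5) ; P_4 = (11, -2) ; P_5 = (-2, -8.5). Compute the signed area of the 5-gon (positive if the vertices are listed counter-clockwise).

-304.625

Apply the shoelace (surveyor's) formula: 2A = Σ (x_i·y_{i+1} − x_{i+1}·y_i), indices taken mod 5.
Σ = (-85) + (-239.75) + (-151.5) + (-97.5) + (-35.5) = -609.25
Signed area = Σ/2 = -304.625 (negative ⇒ clockwise traversal).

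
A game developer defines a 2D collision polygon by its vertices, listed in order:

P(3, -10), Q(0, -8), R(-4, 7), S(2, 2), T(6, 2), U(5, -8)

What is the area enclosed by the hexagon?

85

Apply the shoelace formula: 2A = Σ (x_i·y_{i+1} − x_{i+1}·y_i), indices taken mod 6.
Σ = (-24) + (-32) + (-22) + (-8) + (-58) + (-26) = -170
Area = |Σ|/2 = 85.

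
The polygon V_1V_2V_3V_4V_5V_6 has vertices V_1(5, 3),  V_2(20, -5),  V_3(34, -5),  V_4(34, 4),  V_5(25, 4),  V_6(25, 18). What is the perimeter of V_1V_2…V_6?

|V_1V_2| = √((15)² + (-8)²) = √289 = 17
|V_2V_3| = √((14)² + (0)²) = √196 = 14
|V_3V_4| = √((0)² + (9)²) = √81 = 9
|V_4V_5| = √((-9)² + (0)²) = √81 = 9
|V_5V_6| = √((0)² + (14)²) = √196 = 14
|V_6V_1| = √((-20)² + (-15)²) = √625 = 25
Perimeter = 17 + 14 + 9 + 9 + 14 + 25 = 88.

88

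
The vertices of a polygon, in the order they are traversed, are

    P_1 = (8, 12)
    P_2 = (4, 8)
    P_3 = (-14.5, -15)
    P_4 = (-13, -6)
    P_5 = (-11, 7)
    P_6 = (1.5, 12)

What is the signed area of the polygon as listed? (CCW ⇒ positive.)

-206.75

Apply the shoelace formula: 2A = Σ (x_i·y_{i+1} − x_{i+1}·y_i), indices taken mod 6.
Σ = (16) + (56) + (-108) + (-157) + (-142.5) + (-78) = -413.5
Signed area = Σ/2 = -206.75 (negative ⇒ clockwise traversal).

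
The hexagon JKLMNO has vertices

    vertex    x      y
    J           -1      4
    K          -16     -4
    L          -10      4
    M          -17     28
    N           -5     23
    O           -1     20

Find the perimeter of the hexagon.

86

|JK| = √((-15)² + (-8)²) = √289 = 17
|KL| = √((6)² + (8)²) = √100 = 10
|LM| = √((-7)² + (24)²) = √625 = 25
|MN| = √((12)² + (-5)²) = √169 = 13
|NO| = √((4)² + (-3)²) = √25 = 5
|OJ| = √((0)² + (-16)²) = √256 = 16
Perimeter = 17 + 10 + 25 + 13 + 5 + 16 = 86.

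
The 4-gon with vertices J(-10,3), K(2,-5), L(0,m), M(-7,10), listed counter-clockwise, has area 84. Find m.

5

The doubled signed area Σ (x_i y_{i+1} − x_{i+1} y_i) is linear in m.
With m=0 it equals 123; the coefficient of m is 9 (from the two edges through L).
So 9·m + 123 = 2·84 = 168 ⇒ m = 5.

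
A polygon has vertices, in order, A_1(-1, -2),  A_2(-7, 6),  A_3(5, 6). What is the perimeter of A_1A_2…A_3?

32

|A_1A_2| = √((-6)² + (8)²) = √100 = 10
|A_2A_3| = √((12)² + (0)²) = √144 = 12
|A_3A_1| = √((-6)² + (-8)²) = √100 = 10
Perimeter = 10 + 12 + 10 = 32.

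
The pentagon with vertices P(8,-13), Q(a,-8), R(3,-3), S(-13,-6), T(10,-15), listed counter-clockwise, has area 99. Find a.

Write out the shoelace sum; only the two edges meeting at Q involve a:
2·Area = [(8·(-8) − a·(-13)) + (a·(-3) − 3·(-8))] + 188
       = 10·a + 148 = 198
⇒ a = 5.

5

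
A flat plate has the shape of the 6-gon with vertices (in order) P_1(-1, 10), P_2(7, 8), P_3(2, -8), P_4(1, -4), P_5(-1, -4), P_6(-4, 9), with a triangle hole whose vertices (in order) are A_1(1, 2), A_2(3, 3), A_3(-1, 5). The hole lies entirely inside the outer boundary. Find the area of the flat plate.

Outer boundary:
Σ = (-78) + (-72) + (0) + (-8) + (-25) + (-31) = -214
Area = |Σ|/2 = 107.
Hole:
Apply the surveyor's formula: 2A = Σ (x_i·y_{i+1} − x_{i+1}·y_i), indices taken mod 3.
Σ = (-3) + (18) + (-7) = 8
Area = |Σ|/2 = 4.
Net area = 107 − 4 = 103.

103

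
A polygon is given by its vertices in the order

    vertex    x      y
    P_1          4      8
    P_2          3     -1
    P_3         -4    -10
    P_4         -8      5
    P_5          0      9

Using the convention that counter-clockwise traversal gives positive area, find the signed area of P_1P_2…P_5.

-135

Apply the shoelace formula: 2A = Σ (x_i·y_{i+1} − x_{i+1}·y_i), indices taken mod 5.
Cross-terms: -28, -34, -100, -72, -36  ⇒  Σ = -270
Signed area = Σ/2 = -135 (negative ⇒ clockwise traversal).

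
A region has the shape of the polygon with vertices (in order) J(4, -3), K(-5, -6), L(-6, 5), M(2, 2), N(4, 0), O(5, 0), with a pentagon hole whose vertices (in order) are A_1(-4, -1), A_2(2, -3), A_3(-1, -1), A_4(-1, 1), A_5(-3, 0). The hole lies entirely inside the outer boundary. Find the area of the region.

Outer boundary:
Apply the shoelace formula: 2A = Σ (x_i·y_{i+1} − x_{i+1}·y_i), indices taken mod 6.
Σ = (-39) + (-61) + (-22) + (-8) + (0) + (-15) = -145
Area = |Σ|/2 = 72.5.
Hole:
Apply the shoelace (surveyor's) formula: 2A = Σ (x_i·y_{i+1} − x_{i+1}·y_i), indices taken mod 5.
Σ = (14) + (-5) + (-2) + (3) + (3) = 13
Area = |Σ|/2 = 6.5.
Net area = 72.5 − 6.5 = 66.

66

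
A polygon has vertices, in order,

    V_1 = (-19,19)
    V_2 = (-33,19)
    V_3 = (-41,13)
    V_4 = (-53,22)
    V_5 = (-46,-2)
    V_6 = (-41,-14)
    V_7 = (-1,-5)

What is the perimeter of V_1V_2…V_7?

148

|V_1V_2| = √((-14)² + (0)²) = √196 = 14
|V_2V_3| = √((-8)² + (-6)²) = √100 = 10
|V_3V_4| = √((-12)² + (9)²) = √225 = 15
|V_4V_5| = √((7)² + (-24)²) = √625 = 25
|V_5V_6| = √((5)² + (-12)²) = √169 = 13
|V_6V_7| = √((40)² + (9)²) = √1681 = 41
|V_7V_1| = √((-18)² + (24)²) = √900 = 30
Perimeter = 14 + 10 + 15 + 25 + 13 + 41 + 30 = 148.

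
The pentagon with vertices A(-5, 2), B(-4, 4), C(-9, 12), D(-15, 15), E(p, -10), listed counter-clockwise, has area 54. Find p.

1

Write out the shoelace sum; only the two edges meeting at E involve p:
2·Area = [((-15)·(-10) − p·15) + (p·2 − (-5)·(-10))] + 21
       = -13·p + 121 = 108
⇒ p = 1.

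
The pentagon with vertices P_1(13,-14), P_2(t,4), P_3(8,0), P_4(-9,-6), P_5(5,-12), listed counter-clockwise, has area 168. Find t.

Write out the shoelace sum; only the two edges meeting at P_2 involve t:
2·Area = [(13·4 − t·(-14)) + (t·0 − 8·4)] + 176
       = 14·t + 196 = 336
⇒ t = 10.

10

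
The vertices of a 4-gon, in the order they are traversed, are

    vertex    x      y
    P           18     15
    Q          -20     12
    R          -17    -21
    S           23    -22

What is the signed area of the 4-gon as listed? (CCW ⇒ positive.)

1369

Apply Gauss's area formula: 2A = Σ (x_i·y_{i+1} − x_{i+1}·y_i), indices taken mod 4.
Σ = (516) + (624) + (857) + (741) = 2738
Signed area = Σ/2 = 1369 (positive ⇒ counter-clockwise traversal).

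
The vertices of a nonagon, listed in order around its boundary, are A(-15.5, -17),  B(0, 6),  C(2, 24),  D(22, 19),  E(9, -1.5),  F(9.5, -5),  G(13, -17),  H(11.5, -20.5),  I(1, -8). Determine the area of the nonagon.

Σ = (-93) + (-12) + (-490) + (-204) + (-30.75) + (-96.5) + (-71) + (-71.5) + (-141) = -1209.75
Area = |Σ|/2 = 604.875.

604.875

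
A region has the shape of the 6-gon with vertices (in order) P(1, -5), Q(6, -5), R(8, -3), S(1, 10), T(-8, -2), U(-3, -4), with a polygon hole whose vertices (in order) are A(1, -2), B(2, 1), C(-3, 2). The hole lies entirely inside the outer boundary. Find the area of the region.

118.5

Outer boundary:
Apply the shoelace (surveyor's) formula: 2A = Σ (x_i·y_{i+1} − x_{i+1}·y_i), indices taken mod 6.
Cross-terms: 25, 22, 83, 78, 26, 19  ⇒  Σ = 253
Area = |Σ|/2 = 126.5.
Hole:
Apply the surveyor's formula: 2A = Σ (x_i·y_{i+1} − x_{i+1}·y_i), indices taken mod 3.
Σ = (5) + (7) + (4) = 16
Area = |Σ|/2 = 8.
Net area = 126.5 − 8 = 118.5.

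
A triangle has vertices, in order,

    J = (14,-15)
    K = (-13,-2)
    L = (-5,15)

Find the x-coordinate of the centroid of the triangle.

-4/3

Apply the surveyor's formula. First the cross-terms c_i = x_i·y_{i+1} − x_{i+1}·y_i:
  -223, -205, -135  ⇒  2A = -563, A = -281.5.
Then Σ (x_i + x_{i+1})·c_i = 2252, so x̄ = 2252 / (6·(-281.5)) = -4/3.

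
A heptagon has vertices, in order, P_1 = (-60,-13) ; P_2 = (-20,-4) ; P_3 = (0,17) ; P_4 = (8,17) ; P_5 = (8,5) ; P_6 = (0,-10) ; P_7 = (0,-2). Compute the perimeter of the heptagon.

|P_1P_2| = √((40)² + (9)²) = √1681 = 41
|P_2P_3| = √((20)² + (21)²) = √841 = 29
|P_3P_4| = √((8)² + (0)²) = √64 = 8
|P_4P_5| = √((0)² + (-12)²) = √144 = 12
|P_5P_6| = √((-8)² + (-15)²) = √289 = 17
|P_6P_7| = √((0)² + (8)²) = √64 = 8
|P_7P_1| = √((-60)² + (-11)²) = √3721 = 61
Perimeter = 41 + 29 + 8 + 12 + 17 + 8 + 61 = 176.

176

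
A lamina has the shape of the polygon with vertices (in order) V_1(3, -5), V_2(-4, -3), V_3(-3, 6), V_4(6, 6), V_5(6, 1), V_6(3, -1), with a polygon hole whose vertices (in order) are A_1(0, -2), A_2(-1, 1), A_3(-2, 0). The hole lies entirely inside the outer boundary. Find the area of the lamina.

Outer boundary:
Σ = (-29) + (-33) + (-54) + (-30) + (-9) + (-12) = -167
Area = |Σ|/2 = 83.5.
Hole:
Cross-terms: -2, 2, 4  ⇒  Σ = 4
Area = |Σ|/2 = 2.
Net area = 83.5 − 2 = 81.5.

81.5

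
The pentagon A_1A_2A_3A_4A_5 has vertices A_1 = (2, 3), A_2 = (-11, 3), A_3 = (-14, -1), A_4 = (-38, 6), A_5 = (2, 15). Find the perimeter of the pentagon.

|A_1A_2| = √((-13)² + (0)²) = √169 = 13
|A_2A_3| = √((-3)² + (-4)²) = √25 = 5
|A_3A_4| = √((-24)² + (7)²) = √625 = 25
|A_4A_5| = √((40)² + (9)²) = √1681 = 41
|A_5A_1| = √((0)² + (-12)²) = √144 = 12
Perimeter = 13 + 5 + 25 + 41 + 12 = 96.

96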